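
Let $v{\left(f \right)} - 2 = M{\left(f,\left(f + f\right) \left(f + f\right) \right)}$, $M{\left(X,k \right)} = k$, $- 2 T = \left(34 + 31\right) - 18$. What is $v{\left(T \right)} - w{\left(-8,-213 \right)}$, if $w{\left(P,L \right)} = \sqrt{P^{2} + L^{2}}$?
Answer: $2211 - \sqrt{45433} \approx 1997.8$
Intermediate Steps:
$T = - \frac{47}{2}$ ($T = - \frac{\left(34 + 31\right) - 18}{2} = - \frac{65 - 18}{2} = \left(- \frac{1}{2}\right) 47 = - \frac{47}{2} \approx -23.5$)
$w{\left(P,L \right)} = \sqrt{L^{2} + P^{2}}$
$v{\left(f \right)} = 2 + 4 f^{2}$ ($v{\left(f \right)} = 2 + \left(f + f\right) \left(f + f\right) = 2 + 2 f 2 f = 2 + 4 f^{2}$)
$v{\left(T \right)} - w{\left(-8,-213 \right)} = \left(2 + 4 \left(- \frac{47}{2}\right)^{2}\right) - \sqrt{\left(-213\right)^{2} + \left(-8\right)^{2}} = \left(2 + 4 \cdot \frac{2209}{4}\right) - \sqrt{45369 + 64} = \left(2 + 2209\right) - \sqrt{45433} = 2211 - \sqrt{45433}$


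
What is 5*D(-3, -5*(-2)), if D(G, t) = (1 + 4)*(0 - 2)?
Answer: -50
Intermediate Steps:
D(G, t) = -10 (D(G, t) = 5*(-2) = -10)
5*D(-3, -5*(-2)) = 5*(-10) = -50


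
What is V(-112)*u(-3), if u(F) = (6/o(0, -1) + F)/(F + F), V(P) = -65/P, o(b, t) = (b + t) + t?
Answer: 65/112 ≈ 0.58036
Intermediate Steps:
o(b, t) = b + 2*t
u(F) = (-3 + F)/(2*F) (u(F) = (6/(0 + 2*(-1)) + F)/(F + F) = (6/(0 - 2) + F)/((2*F)) = (6/(-2) + F)*(1/(2*F)) = (6*(-½) + F)*(1/(2*F)) = (-3 + F)*(1/(2*F)) = (-3 + F)/(2*F))
V(-112)*u(-3) = (-65/(-112))*((½)*(-3 - 3)/(-3)) = (-65*(-1/112))*((½)*(-⅓)*(-6)) = (65/112)*1 = 65/112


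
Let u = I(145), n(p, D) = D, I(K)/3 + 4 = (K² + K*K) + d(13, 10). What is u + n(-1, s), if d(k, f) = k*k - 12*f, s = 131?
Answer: 126416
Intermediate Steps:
d(k, f) = k² - 12*f
I(K) = 135 + 6*K² (I(K) = -12 + 3*((K² + K*K) + (13² - 12*10)) = -12 + 3*((K² + K²) + (169 - 120)) = -12 + 3*(2*K² + 49) = -12 + 3*(49 + 2*K²) = -12 + (147 + 6*K²) = 135 + 6*K²)
u = 126285 (u = 135 + 6*145² = 135 + 6*21025 = 135 + 126150 = 126285)
u + n(-1, s) = 126285 + 131 = 126416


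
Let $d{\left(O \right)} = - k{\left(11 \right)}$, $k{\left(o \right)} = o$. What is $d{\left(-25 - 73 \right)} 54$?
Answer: $-594$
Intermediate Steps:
$d{\left(O \right)} = -11$ ($d{\left(O \right)} = \left(-1\right) 11 = -11$)
$d{\left(-25 - 73 \right)} 54 = \left(-11\right) 54 = -594$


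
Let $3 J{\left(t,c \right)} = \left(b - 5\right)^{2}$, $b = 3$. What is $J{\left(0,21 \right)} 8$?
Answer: $\frac{32}{3} \approx 10.667$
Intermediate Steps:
$J{\left(t,c \right)} = \frac{4}{3}$ ($J{\left(t,c \right)} = \frac{\left(3 - 5\right)^{2}}{3} = \frac{\left(-2\right)^{2}}{3} = \frac{1}{3} \cdot 4 = \frac{4}{3}$)
$J{\left(0,21 \right)} 8 = \frac{4}{3} \cdot 8 = \frac{32}{3}$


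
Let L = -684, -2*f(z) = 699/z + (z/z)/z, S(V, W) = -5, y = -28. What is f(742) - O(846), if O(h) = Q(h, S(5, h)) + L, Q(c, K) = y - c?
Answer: 82549/53 ≈ 1557.5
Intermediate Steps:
Q(c, K) = -28 - c
f(z) = -350/z (f(z) = -(699/z + (z/z)/z)/2 = -(699/z + 1/z)/2 = -350/z)
O(h) = -712 - h (O(h) = (-28 - h) - 684 = -712 - h)
f(742) - O(846) = -350/742 - (-712 - 1*846) = -350*1/742 - (-712 - 846) = -25/53 - 1*(-1558) = -25/53 + 1558 = 82549/53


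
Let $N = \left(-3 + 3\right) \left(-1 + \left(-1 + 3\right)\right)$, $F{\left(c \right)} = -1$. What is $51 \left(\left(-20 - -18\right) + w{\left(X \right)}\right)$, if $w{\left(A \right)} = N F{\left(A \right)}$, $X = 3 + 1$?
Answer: $-102$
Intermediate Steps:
$X = 4$
$N = 0$ ($N = 0 \left(-1 + 2\right) = 0 \cdot 1 = 0$)
$w{\left(A \right)} = 0$ ($w{\left(A \right)} = 0 \left(-1\right) = 0$)
$51 \left(\left(-20 - -18\right) + w{\left(X \right)}\right) = 51 \left(\left(-20 - -18\right) + 0\right) = 51 \left(\left(-20 + 18\right) + 0\right) = 51 \left(-2 + 0\right) = 51 \left(-2\right) = -102$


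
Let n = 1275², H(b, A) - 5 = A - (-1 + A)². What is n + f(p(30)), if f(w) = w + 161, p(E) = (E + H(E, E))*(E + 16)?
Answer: 1590090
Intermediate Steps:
H(b, A) = 5 + A - (-1 + A)² (H(b, A) = 5 + (A - (-1 + A)²) = 5 + A - (-1 + A)²)
p(E) = (16 + E)*(5 - (-1 + E)² + 2*E) (p(E) = (E + (5 + E - (-1 + E)²))*(E + 16) = (5 - (-1 + E)² + 2*E)*(16 + E) = (16 + E)*(5 - (-1 + E)² + 2*E))
n = 1625625
f(w) = 161 + w
n + f(p(30)) = 1625625 + (161 + (64 - 1*30³ - 12*30² + 68*30)) = 1625625 + (161 + (64 - 1*27000 - 12*900 + 2040)) = 1625625 + (161 + (64 - 27000 - 10800 + 2040)) = 1625625 + (161 - 35696) = 1625625 - 35535 = 1590090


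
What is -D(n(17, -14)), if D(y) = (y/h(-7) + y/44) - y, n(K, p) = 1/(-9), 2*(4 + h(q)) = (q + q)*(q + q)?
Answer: -1999/18612 ≈ -0.10740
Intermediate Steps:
h(q) = -4 + 2*q**2 (h(q) = -4 + ((q + q)*(q + q))/2 = -4 + ((2*q)*(2*q))/2 = -4 + (4*q**2)/2 = -4 + 2*q**2)
n(K, p) = -1/9
D(y) = -1999*y/2068 (D(y) = (y/(-4 + 2*(-7)**2) + y/44) - y = (y/(-4 + 2*49) + y*(1/44)) - y = (y/(-4 + 98) + y/44) - y = (y/94 + y/44) - y = 69*y/2068 - y = -1999*y/2068)
-D(n(17, -14)) = -(-1999)*(-1)/(2068*9) = -1*1999/18612 = -1999/18612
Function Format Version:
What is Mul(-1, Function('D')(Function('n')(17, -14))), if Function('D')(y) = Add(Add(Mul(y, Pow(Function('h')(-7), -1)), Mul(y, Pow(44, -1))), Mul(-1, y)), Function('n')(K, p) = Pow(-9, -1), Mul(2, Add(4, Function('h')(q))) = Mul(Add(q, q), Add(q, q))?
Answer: Rational(-1999, 18612) ≈ -0.10740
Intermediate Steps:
Function('h')(q) = Add(-4, Mul(2, Pow(q, 2))) (Function('h')(q) = Add(-4, Mul(Rational(1, 2), Mul(Add(q, q), Add(q, q)))) = Add(-4, Mul(Rational(1, 2), Mul(Mul(2, q), Mul(2, q)))) = Add(-4, Mul(Rational(1, 2), Mul(4, Pow(q, 2)))) = Add(-4, Mul(2, Pow(q, 2))))
Function('n')(K, p) = Rational(-1, 9)
Function('D')(y) = Mul(Rational(-1999, 2068), y) (Function('D')(y) = Add(Add(Mul(y, Pow(Add(-4, Mul(2, Pow(-7, 2))), -1)), Mul(y, Pow(44, -1))), Mul(-1, y)) = Add(Add(Mul(y, Pow(Add(-4, Mul(2, 49)), -1)), Mul(y, Rational(1, 44))), Mul(-1, y)) = Add(Add(Mul(y, Pow(Add(-4, 98), -1)), Mul(Rational(1, 44), y)), Mul(-1, y)) = Add(Add(Mul(y, Pow(94, -1)), Mul(Rational(1, 44), y)), Mul(-1, y)) = Add(Add(Mul(y, Rational(1, 94)), Mul(Rational(1, 44), y)), Mul(-1, y)) = Add(Add(Mul(Rational(1, 94), y), Mul(Rational(1, 44), y)), Mul(-1, y)) = Add(Mul(Rational(69, 2068), y), Mul(-1, y)) = Mul(Rational(-1999, 2068), y))
Mul(-1, Function('D')(Function('n')(17, -14))) = Mul(-1, Mul(Rational(-1999, 2068), Rational(-1, 9))) = Mul(-1, Rational(1999, 18612)) = Rational(-1999, 18612)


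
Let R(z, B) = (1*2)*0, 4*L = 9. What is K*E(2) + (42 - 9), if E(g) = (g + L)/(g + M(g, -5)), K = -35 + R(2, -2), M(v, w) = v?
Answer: -67/16 ≈ -4.1875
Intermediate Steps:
L = 9/4 (L = (1/4)*9 = 9/4 ≈ 2.2500)
R(z, B) = 0 (R(z, B) = 2*0 = 0)
K = -35 (K = -35 + 0 = -35)
E(g) = (9/4 + g)/(2*g) (E(g) = (g + 9/4)/(g + g) = (9/4 + g)/((2*g)) = (9/4 + g)*(1/(2*g)) = (9/4 + g)/(2*g))
K*E(2) + (42 - 9) = -35*(9 + 4*2)/(8*2) + (42 - 9) = -35*(9 + 8)/(8*2) + 33 = -35*17/(8*2) + 33 = -35*17/16 + 33 = -595/16 + 33 = -67/16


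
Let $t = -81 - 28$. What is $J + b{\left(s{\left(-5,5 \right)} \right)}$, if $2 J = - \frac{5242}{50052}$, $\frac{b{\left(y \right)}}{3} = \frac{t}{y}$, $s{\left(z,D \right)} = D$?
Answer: $- \frac{16380109}{250260} \approx -65.452$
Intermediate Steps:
$t = -109$
$b{\left(y \right)} = - \frac{327}{y}$ ($b{\left(y \right)} = 3 \left(- \frac{109}{y}\right) = - \frac{327}{y}$)
$J = - \frac{2621}{50052}$ ($J = \frac{\left(-5242\right) \frac{1}{50052}}{2} = \frac{1}{2} \left(- \frac{2621}{25026}\right) = - \frac{2621}{50052} \approx -0.052366$)
$J + b{\left(s{\left(-5,5 \right)} \right)} = - \frac{2621}{50052} - \frac{327}{5} = - \frac{16380109}{250260}$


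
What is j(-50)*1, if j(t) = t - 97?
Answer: -147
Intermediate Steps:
j(t) = -97 + t
j(-50)*1 = (-97 - 50)*1 = -147*1 = -147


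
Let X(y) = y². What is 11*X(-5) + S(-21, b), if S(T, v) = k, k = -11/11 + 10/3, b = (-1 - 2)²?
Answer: 832/3 ≈ 277.33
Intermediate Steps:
b = 9 (b = (-3)² = 9)
k = 7/3 (k = -11*1/11 + 10*(⅓) = -1 + 10/3 = 7/3 ≈ 2.3333)
S(T, v) = 7/3
11*X(-5) + S(-21, b) = 11*(-5)² + 7/3 = 11*25 + 7/3 = 275 + 7/3 = 832/3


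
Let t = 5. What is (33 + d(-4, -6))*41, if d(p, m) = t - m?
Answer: 1804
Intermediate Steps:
d(p, m) = 5 - m
(33 + d(-4, -6))*41 = (33 + (5 - 1*(-6)))*41 = (33 + (5 + 6))*41 = (33 + 11)*41 = 44*41 = 1804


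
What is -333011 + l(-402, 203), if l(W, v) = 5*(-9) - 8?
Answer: -333064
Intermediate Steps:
l(W, v) = -53 (l(W, v) = -45 - 8 = -53)
-333011 + l(-402, 203) = -333011 - 53 = -333064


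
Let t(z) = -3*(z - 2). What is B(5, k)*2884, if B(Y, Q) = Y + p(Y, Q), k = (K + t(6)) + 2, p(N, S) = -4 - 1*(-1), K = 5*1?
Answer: 5768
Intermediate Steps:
K = 5
p(N, S) = -3 (p(N, S) = -4 + 1 = -3)
t(z) = 6 - 3*z (t(z) = -3*(-2 + z) = 6 - 3*z)
k = -5 (k = (5 + (6 - 3*6)) + 2 = (5 + (6 - 18)) + 2 = (5 - 12) + 2 = -7 + 2 = -5)
B(Y, Q) = -3 + Y (B(Y, Q) = Y - 3 = -3 + Y)
B(5, k)*2884 = (-3 + 5)*2884 = 2*2884 = 5768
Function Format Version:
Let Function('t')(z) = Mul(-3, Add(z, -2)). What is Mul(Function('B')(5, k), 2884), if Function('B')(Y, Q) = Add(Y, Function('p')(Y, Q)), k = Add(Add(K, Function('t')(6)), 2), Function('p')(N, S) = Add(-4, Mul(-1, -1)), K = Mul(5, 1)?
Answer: 5768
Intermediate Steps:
K = 5
Function('p')(N, S) = -3 (Function('p')(N, S) = Add(-4, 1) = -3)
Function('t')(z) = Add(6, Mul(-3, z)) (Function('t')(z) = Mul(-3, Add(-2, z)) = Add(6, Mul(-3, z)))
k = -5 (k = Add(Add(5, Add(6, Mul(-3, 6))), 2) = Add(Add(5, Add(6, -18)), 2) = Add(Add(5, -12), 2) = Add(-7, 2) = -5)
Function('B')(Y, Q) = Add(-3, Y) (Function('B')(Y, Q) = Add(Y, -3) = Add(-3, Y))
Mul(Function('B')(5, k), 2884) = Mul(Add(-3, 5), 2884) = Mul(2, 2884) = 5768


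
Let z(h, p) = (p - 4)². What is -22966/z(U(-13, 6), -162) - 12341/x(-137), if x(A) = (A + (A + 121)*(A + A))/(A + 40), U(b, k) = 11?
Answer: 16444558605/58515166 ≈ 281.03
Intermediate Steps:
x(A) = (A + 2*A*(121 + A))/(40 + A) (x(A) = (A + (121 + A)*(2*A))/(40 + A) = (A + 2*A*(121 + A))/(40 + A))
z(h, p) = (-4 + p)²
-22966/z(U(-13, 6), -162) - 12341/x(-137) = -22966/(-4 - 162)² - 12341*(-(40 - 137)/(137*(243 + 2*(-137)))) = -22966/((-166)²) - 12341*97/(137*(243 - 274)) = -22966/27556 - 12341/((-137*(-1/97)*(-31))) = -22966*1/27556 - 12341/(-4247/97) = -11483/13778 - 12341*(-97/4247) = -11483/13778 + 1197077/4247 = 16444558605/58515166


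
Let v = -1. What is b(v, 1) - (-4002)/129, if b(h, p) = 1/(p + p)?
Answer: 2711/86 ≈ 31.523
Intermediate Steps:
b(h, p) = 1/(2*p)
b(v, 1) - (-4002)/129 = (1/2)/1 - (-4002)/129 = (1/2)*1 - (-4002)/129 = 1/2 - 138*(-29/129) = 1/2 + 1334/43 = 2711/86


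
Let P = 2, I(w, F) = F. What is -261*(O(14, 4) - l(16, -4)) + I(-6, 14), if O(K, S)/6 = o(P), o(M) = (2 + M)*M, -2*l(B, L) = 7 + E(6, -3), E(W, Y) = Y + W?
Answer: -13819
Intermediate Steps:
E(W, Y) = W + Y
l(B, L) = -5 (l(B, L) = -(7 + (6 - 3))/2 = -(7 + 3)/2 = -1/2*10 = -5)
o(M) = M*(2 + M)
O(K, S) = 48 (O(K, S) = 6*(2*(2 + 2)) = 6*(2*4) = 6*8 = 48)
-261*(O(14, 4) - l(16, -4)) + I(-6, 14) = -261*(48 - 1*(-5)) + 14 = -261*(48 + 5) + 14 = -261*53 + 14 = -13833 + 14 = -13819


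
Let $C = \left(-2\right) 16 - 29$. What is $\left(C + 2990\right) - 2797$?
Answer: $132$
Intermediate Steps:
$C = -61$ ($C = -32 - 29 = -61$)
$\left(C + 2990\right) - 2797 = \left(-61 + 2990\right) - 2797 = 2929 - 2797 = 132$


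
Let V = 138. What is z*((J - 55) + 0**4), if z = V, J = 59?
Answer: 552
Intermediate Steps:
z = 138
z*((J - 55) + 0**4) = 138*((59 - 55) + 0**4) = 138*(4 + 0) = 138*4 = 552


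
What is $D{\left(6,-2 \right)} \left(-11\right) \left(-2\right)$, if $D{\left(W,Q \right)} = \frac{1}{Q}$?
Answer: $-11$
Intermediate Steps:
$D{\left(6,-2 \right)} \left(-11\right) \left(-2\right) = \frac{1}{-2} \left(-11\right) \left(-2\right) = \left(- \frac{1}{2}\right) \left(-11\right) \left(-2\right) = \frac{11}{2} \left(-2\right) = -11$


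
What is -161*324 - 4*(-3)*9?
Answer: -52056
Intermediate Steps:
-161*324 - 4*(-3)*9 = -52164 + 12*9 = -52164 + 108 = -52056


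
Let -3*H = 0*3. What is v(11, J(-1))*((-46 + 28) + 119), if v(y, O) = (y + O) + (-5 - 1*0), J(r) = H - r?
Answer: 707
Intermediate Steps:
H = 0 (H = -0*3 = -1/3*0 = 0)
J(r) = -r (J(r) = 0 - r = -r)
v(y, O) = -5 + O + y (v(y, O) = (O + y) + (-5 + 0) = (O + y) - 5 = -5 + O + y)
v(11, J(-1))*((-46 + 28) + 119) = (-5 - 1*(-1) + 11)*((-46 + 28) + 119) = (-5 + 1 + 11)*(-18 + 119) = 7*101 = 707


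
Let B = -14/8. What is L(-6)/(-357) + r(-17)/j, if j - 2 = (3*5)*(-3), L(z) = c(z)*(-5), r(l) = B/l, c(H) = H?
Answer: -1769/20468 ≈ -0.086428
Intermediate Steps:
B = -7/4 (B = -14*⅛ = -7/4 ≈ -1.7500)
r(l) = -7/(4*l)
L(z) = -5*z (L(z) = z*(-5) = -5*z)
j = -43 (j = 2 + (3*5)*(-3) = 2 + 15*(-3) = 2 - 45 = -43)
L(-6)/(-357) + r(-17)/j = -5*(-6)/(-357) - 7/4/(-17)/(-43) = 30*(-1/357) - 7/4*(-1/17)*(-1/43) = -10/119 + (7/68)*(-1/43) = -10/119 - 7/2924 = -1769/20468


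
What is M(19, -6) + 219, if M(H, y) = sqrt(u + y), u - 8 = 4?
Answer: 219 + sqrt(6) ≈ 221.45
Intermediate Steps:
u = 12 (u = 8 + 4 = 12)
M(H, y) = sqrt(12 + y)
M(19, -6) + 219 = sqrt(12 - 6) + 219 = sqrt(6) + 219 = 219 + sqrt(6)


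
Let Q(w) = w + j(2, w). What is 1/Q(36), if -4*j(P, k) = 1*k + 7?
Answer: 4/101 ≈ 0.039604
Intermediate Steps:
j(P, k) = -7/4 - k/4 (j(P, k) = -(1*k + 7)/4 = -(k + 7)/4 = -(7 + k)/4 = -7/4 - k/4)
Q(w) = -7/4 + 3*w/4 (Q(w) = w + (-7/4 - w/4) = -7/4 + 3*w/4)
1/Q(36) = 1/(-7/4 + (3/4)*36) = 1/(-7/4 + 27) = 1/(101/4) = 4/101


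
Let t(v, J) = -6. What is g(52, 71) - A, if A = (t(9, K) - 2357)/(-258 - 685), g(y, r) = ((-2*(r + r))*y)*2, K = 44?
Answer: -27854811/943 ≈ -29539.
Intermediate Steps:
g(y, r) = -8*r*y (g(y, r) = ((-4*r)*y)*2 = -4*r*y*2 = -8*r*y)
A = 2363/943 (A = (-6 - 2357)/(-258 - 685) = -2363/(-943) = -2363*(-1/943) = 2363/943 ≈ 2.5058)
g(52, 71) - A = -8*71*52 - 1*2363/943 = -29536 - 2363/943 = -27854811/943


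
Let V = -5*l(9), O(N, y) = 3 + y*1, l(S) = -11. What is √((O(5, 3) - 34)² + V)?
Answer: √839 ≈ 28.965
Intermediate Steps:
O(N, y) = 3 + y
V = 55 (V = -5*(-11) = 55)
√((O(5, 3) - 34)² + V) = √(((3 + 3) - 34)² + 55) = √((6 - 34)² + 55) = √((-28)² + 55) = √(784 + 55) = √839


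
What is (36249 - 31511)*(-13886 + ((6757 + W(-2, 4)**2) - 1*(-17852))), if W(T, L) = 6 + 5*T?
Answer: 50881382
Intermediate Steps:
(36249 - 31511)*(-13886 + ((6757 + W(-2, 4)**2) - 1*(-17852))) = (36249 - 31511)*(-13886 + ((6757 + (6 + 5*(-2))**2) - 1*(-17852))) = 4738*(-13886 + ((6757 + (6 - 10)**2) + 17852)) = 4738*(-13886 + ((6757 + (-4)**2) + 17852)) = 4738*(-13886 + ((6757 + 16) + 17852)) = 4738*(-13886 + (6773 + 17852)) = 4738*(-13886 + 24625) = 4738*10739 = 50881382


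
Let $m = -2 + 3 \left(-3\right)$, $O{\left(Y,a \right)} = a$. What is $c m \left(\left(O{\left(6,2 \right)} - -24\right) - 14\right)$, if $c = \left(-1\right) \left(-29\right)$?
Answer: $-3828$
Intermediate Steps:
$m = -11$ ($m = -2 - 9 = -11$)
$c = 29$
$c m \left(\left(O{\left(6,2 \right)} - -24\right) - 14\right) = 29 \left(- 11 \left(\left(2 - -24\right) - 14\right)\right) = 29 \left(- 11 \left(\left(2 + 24\right) - 14\right)\right) = 29 \left(- 11 \left(26 - 14\right)\right) = 29 \left(\left(-11\right) 12\right) = 29 \left(-132\right) = -3828$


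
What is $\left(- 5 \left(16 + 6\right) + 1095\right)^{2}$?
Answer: $970225$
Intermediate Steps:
$\left(- 5 \left(16 + 6\right) + 1095\right)^{2} = \left(\left(-5\right) 22 + 1095\right)^{2} = \left(-110 + 1095\right)^{2} = 985^{2} = 970225$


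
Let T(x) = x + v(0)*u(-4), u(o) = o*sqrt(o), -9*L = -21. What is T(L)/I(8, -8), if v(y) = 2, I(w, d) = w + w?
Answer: 7/48 - I ≈ 0.14583 - 1.0*I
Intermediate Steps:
I(w, d) = 2*w
L = 7/3 (L = -1/9*(-21) = 7/3 ≈ 2.3333)
u(o) = o**(3/2)
T(x) = x - 16*I (T(x) = x + 2*(-4)**(3/2) = x + 2*(-8*I) = x - 16*I)
T(L)/I(8, -8) = (7/3 - 16*I)/((2*8)) = (7/3 - 16*I)/16 = (7/3 - 16*I)*(1/16) = 7/48 - I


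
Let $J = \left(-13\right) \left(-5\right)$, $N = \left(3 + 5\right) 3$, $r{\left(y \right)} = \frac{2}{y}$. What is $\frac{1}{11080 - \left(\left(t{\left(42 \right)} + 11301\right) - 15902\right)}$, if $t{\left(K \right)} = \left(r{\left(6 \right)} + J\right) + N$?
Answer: $\frac{3}{46775} \approx 6.4137 \cdot 10^{-5}$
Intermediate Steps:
$N = 24$ ($N = 8 \cdot 3 = 24$)
$J = 65$
$t{\left(K \right)} = \frac{268}{3}$ ($t{\left(K \right)} = \left(\frac{2}{6} + 65\right) + 24 = \left(2 \cdot \frac{1}{6} + 65\right) + 24 = \left(\frac{1}{3} + 65\right) + 24 = \frac{196}{3} + 24 = \frac{268}{3}$)
$\frac{1}{11080 - \left(\left(t{\left(42 \right)} + 11301\right) - 15902\right)} = \frac{1}{11080 - \left(\left(\frac{268}{3} + 11301\right) - 15902\right)} = \frac{1}{11080 - \left(\frac{34171}{3} - 15902\right)} = \frac{1}{11080 - - \frac{13535}{3}} = \frac{1}{11080 + \frac{13535}{3}} = \frac{1}{\frac{46775}{3}} = \frac{3}{46775}$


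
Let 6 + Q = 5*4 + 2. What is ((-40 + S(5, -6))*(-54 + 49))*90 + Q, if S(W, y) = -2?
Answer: 18916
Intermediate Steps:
Q = 16 (Q = -6 + (5*4 + 2) = -6 + (20 + 2) = -6 + 22 = 16)
((-40 + S(5, -6))*(-54 + 49))*90 + Q = ((-40 - 2)*(-54 + 49))*90 + 16 = -42*(-5)*90 + 16 = 210*90 + 16 = 18900 + 16 = 18916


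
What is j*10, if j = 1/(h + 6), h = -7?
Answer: -10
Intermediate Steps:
j = -1 (j = 1/(-7 + 6) = 1/(-1) = -1)
j*10 = -1*10 = -10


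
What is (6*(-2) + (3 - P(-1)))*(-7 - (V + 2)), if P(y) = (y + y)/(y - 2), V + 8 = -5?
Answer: -116/3 ≈ -38.667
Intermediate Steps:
V = -13 (V = -8 - 5 = -13)
P(y) = 2*y/(-2 + y) (P(y) = (2*y)/(-2 + y) = 2*y/(-2 + y))
(6*(-2) + (3 - P(-1)))*(-7 - (V + 2)) = (6*(-2) + (3 - 2*(-1)/(-2 - 1)))*(-7 - (-13 + 2)) = (-12 + (3 - 2*(-1)/(-3)))*(-7 - 1*(-11)) = (-12 + (3 - 2*(-1)*(-1)/3))*(-7 + 11) = (-12 + (3 - 1*2/3))*4 = (-12 + (3 - 2/3))*4 = (-12 + 7/3)*4 = -29/3*4 = -116/3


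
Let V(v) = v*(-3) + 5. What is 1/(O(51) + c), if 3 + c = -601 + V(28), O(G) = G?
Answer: -1/632 ≈ -0.0015823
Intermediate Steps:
V(v) = 5 - 3*v (V(v) = -3*v + 5 = 5 - 3*v)
c = -683 (c = -3 + (-601 + (5 - 3*28)) = -3 + (-601 + (5 - 84)) = -3 + (-601 - 79) = -3 - 680 = -683)
1/(O(51) + c) = 1/(51 - 683) = 1/(-632) = -1/632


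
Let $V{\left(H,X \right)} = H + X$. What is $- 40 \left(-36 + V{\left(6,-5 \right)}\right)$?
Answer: $1400$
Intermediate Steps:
$- 40 \left(-36 + V{\left(6,-5 \right)}\right) = - 40 \left(-36 + \left(6 - 5\right)\right) = - 40 \left(-36 + 1\right) = \left(-40\right) \left(-35\right) = 1400$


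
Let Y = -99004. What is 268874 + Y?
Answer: 169870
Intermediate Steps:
268874 + Y = 268874 - 99004 = 169870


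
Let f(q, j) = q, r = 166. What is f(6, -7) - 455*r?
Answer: -75524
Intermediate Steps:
f(6, -7) - 455*r = 6 - 455*166 = 6 - 75530 = -75524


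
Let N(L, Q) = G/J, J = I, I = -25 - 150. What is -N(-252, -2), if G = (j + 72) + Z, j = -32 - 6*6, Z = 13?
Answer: 17/175 ≈ 0.097143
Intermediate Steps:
j = -68 (j = -32 - 1*36 = -32 - 36 = -68)
I = -175
J = -175
G = 17 (G = (-68 + 72) + 13 = 4 + 13 = 17)
N(L, Q) = -17/175 (N(L, Q) = 17/(-175) = 17*(-1/175) = -17/175)
-N(-252, -2) = -1*(-17/175) = 17/175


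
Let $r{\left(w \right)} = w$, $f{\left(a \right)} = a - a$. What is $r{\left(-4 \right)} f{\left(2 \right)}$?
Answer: $0$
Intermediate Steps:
$f{\left(a \right)} = 0$
$r{\left(-4 \right)} f{\left(2 \right)} = \left(-4\right) 0 = 0$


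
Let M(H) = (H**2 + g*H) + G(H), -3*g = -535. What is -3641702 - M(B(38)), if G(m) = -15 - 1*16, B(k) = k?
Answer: -10949675/3 ≈ -3.6499e+6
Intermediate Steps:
g = 535/3 (g = -1/3*(-535) = 535/3 ≈ 178.33)
G(m) = -31 (G(m) = -15 - 16 = -31)
M(H) = -31 + H**2 + 535*H/3 (M(H) = (H**2 + 535*H/3) - 31 = -31 + H**2 + 535*H/3)
-3641702 - M(B(38)) = -3641702 - (-31 + 38**2 + (535/3)*38) = -3641702 - (-31 + 1444 + 20330/3) = -3641702 - 1*24569/3 = -3641702 - 24569/3 = -10949675/3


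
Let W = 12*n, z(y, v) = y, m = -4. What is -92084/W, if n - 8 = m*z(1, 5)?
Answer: -23021/12 ≈ -1918.4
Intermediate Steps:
n = 4 (n = 8 - 4*1 = 8 - 4 = 4)
W = 48 (W = 12*4 = 48)
-92084/W = -92084/48 = -92084*1/48 = -23021/12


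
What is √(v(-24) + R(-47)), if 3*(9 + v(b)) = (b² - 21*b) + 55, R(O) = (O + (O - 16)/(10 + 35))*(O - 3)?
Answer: 4*√1569/3 ≈ 52.814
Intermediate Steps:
R(O) = (-3 + O)*(-16/45 + 46*O/45) (R(O) = (O + (-16 + O)/45)*(-3 + O) = (O + (-16 + O)*(1/45))*(-3 + O) = (O + (-16/45 + O/45))*(-3 + O) = (-16/45 + 46*O/45)*(-3 + O) = (-3 + O)*(-16/45 + 46*O/45))
v(b) = 28/3 - 7*b + b²/3 (v(b) = -9 + ((b² - 21*b) + 55)/3 = -9 + (55 + b² - 21*b)/3 = -9 + (55/3 - 7*b + b²/3) = 28/3 - 7*b + b²/3)
√(v(-24) + R(-47)) = √((28/3 - 7*(-24) + (⅓)*(-24)²) + (16/15 - 154/45*(-47) + (46/45)*(-47)²)) = √((28/3 + 168 + (⅓)*576) + (16/15 + 7238/45 + (46/45)*2209)) = √((28/3 + 168 + 192) + (16/15 + 7238/45 + 101614/45)) = √(1108/3 + 2420) = √(8368/3) = 4*√1569/3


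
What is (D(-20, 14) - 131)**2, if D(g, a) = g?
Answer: 22801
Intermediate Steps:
(D(-20, 14) - 131)**2 = (-20 - 131)**2 = (-151)**2 = 22801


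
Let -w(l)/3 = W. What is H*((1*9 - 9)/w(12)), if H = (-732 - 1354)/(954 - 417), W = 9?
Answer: 0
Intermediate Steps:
w(l) = -27 (w(l) = -3*9 = -27)
H = -2086/537 ≈ -3.8845
H*((1*9 - 9)/w(12)) = -2086*(1*9 - 9)/(537*(-27)) = -2086*(9 - 9)*(-1)/(537*27) = -0*(-1)/27 = -2086/537*0 = 0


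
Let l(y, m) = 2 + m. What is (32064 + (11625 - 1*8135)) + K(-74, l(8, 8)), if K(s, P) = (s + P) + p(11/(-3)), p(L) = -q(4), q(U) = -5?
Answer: 35495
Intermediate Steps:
p(L) = 5 (p(L) = -1*(-5) = 5)
K(s, P) = 5 + P + s (K(s, P) = (s + P) + 5 = (P + s) + 5 = 5 + P + s)
(32064 + (11625 - 1*8135)) + K(-74, l(8, 8)) = (32064 + (11625 - 1*8135)) + (5 + (2 + 8) - 74) = (32064 + (11625 - 8135)) + (5 + 10 - 74) = (32064 + 3490) - 59 = 35554 - 59 = 35495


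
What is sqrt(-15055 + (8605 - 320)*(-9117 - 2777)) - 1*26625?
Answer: -26625 + I*sqrt(98556845) ≈ -26625.0 + 9927.6*I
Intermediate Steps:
sqrt(-15055 + (8605 - 320)*(-9117 - 2777)) - 1*26625 = sqrt(-15055 + 8285*(-11894)) - 26625 = sqrt(-15055 - 98541790) - 26625 = sqrt(-98556845) - 26625 = I*sqrt(98556845) - 26625 = -26625 + I*sqrt(98556845)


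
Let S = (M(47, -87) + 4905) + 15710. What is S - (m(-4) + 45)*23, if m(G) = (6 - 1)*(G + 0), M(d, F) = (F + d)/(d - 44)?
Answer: 60080/3 ≈ 20027.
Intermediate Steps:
M(d, F) = (F + d)/(-44 + d)
m(G) = 5*G
S = 61805/3 (S = ((-87 + 47)/(-44 + 47) + 4905) + 15710 = (-40/3 + 4905) + 15710 = 14675/3 + 15710 = 61805/3 ≈ 20602.)
S - (m(-4) + 45)*23 = 61805/3 - (5*(-4) + 45)*23 = 61805/3 - (-20 + 45)*23 = 61805/3 - 25*23 = 61805/3 - 1*575 = 61805/3 - 575 = 60080/3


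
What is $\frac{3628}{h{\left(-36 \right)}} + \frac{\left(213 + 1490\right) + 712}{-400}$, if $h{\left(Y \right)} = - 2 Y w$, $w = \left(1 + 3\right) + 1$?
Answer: $\frac{2909}{720} \approx 4.0403$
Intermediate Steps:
$w = 5$ ($w = 4 + 1 = 5$)
$h{\left(Y \right)} = - 10 Y$ ($h{\left(Y \right)} = - 2 Y 5 = - 10 Y$)
$\frac{3628}{h{\left(-36 \right)}} + \frac{\left(213 + 1490\right) + 712}{-400} = \frac{3628}{\left(-10\right) \left(-36\right)} + \frac{\left(213 + 1490\right) + 712}{-400} = \frac{3628}{360} + \left(1703 + 712\right) \left(- \frac{1}{400}\right) = 3628 \cdot \frac{1}{360} + 2415 \left(- \frac{1}{400}\right) = \frac{907}{90} - \frac{483}{80} = \frac{2909}{720}$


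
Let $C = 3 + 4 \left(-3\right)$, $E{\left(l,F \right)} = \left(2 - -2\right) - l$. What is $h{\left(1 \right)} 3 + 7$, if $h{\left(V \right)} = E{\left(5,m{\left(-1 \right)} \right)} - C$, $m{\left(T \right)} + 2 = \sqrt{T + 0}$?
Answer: $31$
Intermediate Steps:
$m{\left(T \right)} = -2 + \sqrt{T}$ ($m{\left(T \right)} = -2 + \sqrt{T + 0} = -2 + \sqrt{T}$)
$E{\left(l,F \right)} = 4 - l$ ($E{\left(l,F \right)} = \left(2 + 2\right) - l = 4 - l$)
$C = -9$ ($C = 3 - 12 = -9$)
$h{\left(V \right)} = 8$ ($h{\left(V \right)} = \left(4 - 5\right) - -9 = \left(4 - 5\right) + 9 = -1 + 9 = 8$)
$h{\left(1 \right)} 3 + 7 = 8 \cdot 3 + 7 = 24 + 7 = 31$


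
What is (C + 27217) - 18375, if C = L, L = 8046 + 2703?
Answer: 19591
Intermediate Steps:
L = 10749
C = 10749
(C + 27217) - 18375 = (10749 + 27217) - 18375 = 37966 - 18375 = 19591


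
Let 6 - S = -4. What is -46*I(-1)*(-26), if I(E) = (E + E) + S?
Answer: 9568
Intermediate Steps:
S = 10 (S = 6 - 1*(-4) = 6 + 4 = 10)
I(E) = 10 + 2*E (I(E) = (E + E) + 10 = 2*E + 10 = 10 + 2*E)
-46*I(-1)*(-26) = -46*(10 + 2*(-1))*(-26) = -46*(10 - 2)*(-26) = -46*8*(-26) = -368*(-26) = 9568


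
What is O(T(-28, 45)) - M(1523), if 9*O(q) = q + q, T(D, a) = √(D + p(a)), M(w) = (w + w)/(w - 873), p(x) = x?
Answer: -1523/325 + 2*√17/9 ≈ -3.7699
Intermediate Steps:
M(w) = 2*w/(-873 + w) (M(w) = (2*w)/(-873 + w) = 2*w/(-873 + w))
T(D, a) = √(D + a)
O(q) = 2*q/9 (O(q) = (q + q)/9 = (2*q)/9 = 2*q/9)
O(T(-28, 45)) - M(1523) = 2*√(-28 + 45)/9 - 2*1523/(-873 + 1523) = 2*√17/9 - 2*1523/650 = 2*√17/9 - 1*1523/325 = 2*√17/9 - 1523/325 = -1523/325 + 2*√17/9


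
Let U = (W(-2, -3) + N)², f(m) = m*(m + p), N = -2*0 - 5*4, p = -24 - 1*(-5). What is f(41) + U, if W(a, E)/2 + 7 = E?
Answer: 2502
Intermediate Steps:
p = -19 (p = -24 + 5 = -19)
W(a, E) = -14 + 2*E
N = -20 (N = 0 - 20 = -20)
f(m) = m*(-19 + m) (f(m) = m*(m - 19) = m*(-19 + m))
U = 1600 (U = ((-14 + 2*(-3)) - 20)² = ((-14 - 6) - 20)² = (-20 - 20)² = (-40)² = 1600)
f(41) + U = 41*(-19 + 41) + 1600 = 41*22 + 1600 = 902 + 1600 = 2502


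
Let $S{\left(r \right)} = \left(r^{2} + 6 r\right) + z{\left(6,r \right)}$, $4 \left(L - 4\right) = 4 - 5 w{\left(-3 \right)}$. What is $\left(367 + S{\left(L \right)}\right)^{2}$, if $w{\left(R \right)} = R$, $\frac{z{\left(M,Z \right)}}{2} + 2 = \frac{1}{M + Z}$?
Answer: $\frac{215885683225}{891136} \approx 2.4226 \cdot 10^{5}$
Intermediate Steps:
$z{\left(M,Z \right)} = -4 + \frac{2}{M + Z}$
$L = \frac{35}{4}$ ($L = 4 + \frac{4 - -15}{4} = 4 + \frac{4 + 15}{4} = 4 + \frac{1}{4} \cdot 19 = 4 + \frac{19}{4} = \frac{35}{4} \approx 8.75$)
$S{\left(r \right)} = r^{2} + 6 r + \frac{2 \left(-11 - 2 r\right)}{6 + r}$ ($S{\left(r \right)} = \left(r^{2} + 6 r\right) + \frac{2 \left(1 - 12 - 2 r\right)}{6 + r} = \left(r^{2} + 6 r\right) + \frac{2 \left(-11 - 2 r\right)}{6 + r} = r^{2} + 6 r + \frac{2 \left(-11 - 2 r\right)}{6 + r}$)
$\left(367 + S{\left(L \right)}\right)^{2} = \left(367 + \frac{-22 - 35 + \frac{35 \left(6 + \frac{35}{4}\right)^{2}}{4}}{6 + \frac{35}{4}}\right)^{2} = \left(367 + \frac{-22 - 35 + \frac{35 \left(\frac{59}{4}\right)^{2}}{4}}{\frac{59}{4}}\right)^{2} = \left(367 + \frac{4 \left(-22 - 35 + \frac{35}{4} \cdot \frac{3481}{16}\right)}{59}\right)^{2} = \left(367 + \frac{4 \left(-22 - 35 + \frac{121835}{64}\right)}{59}\right)^{2} = \left(367 + \frac{4}{59} \cdot \frac{118187}{64}\right)^{2} = \left(367 + \frac{118187}{944}\right)^{2} = \left(\frac{464635}{944}\right)^{2} = \frac{215885683225}{891136}$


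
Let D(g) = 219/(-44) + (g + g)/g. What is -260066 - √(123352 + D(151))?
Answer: -260066 - √59700927/22 ≈ -2.6042e+5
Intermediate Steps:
D(g) = -131/44 (D(g) = 219*(-1/44) + (2*g)/g = -219/44 + 2 = -131/44)
-260066 - √(123352 + D(151)) = -260066 - √(123352 - 131/44) = -260066 - √(5427357/44) = -260066 - √59700927/22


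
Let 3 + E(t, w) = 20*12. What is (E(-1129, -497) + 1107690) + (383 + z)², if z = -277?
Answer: 1119163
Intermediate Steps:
E(t, w) = 237 (E(t, w) = -3 + 20*12 = -3 + 240 = 237)
(E(-1129, -497) + 1107690) + (383 + z)² = (237 + 1107690) + (383 - 277)² = 1107927 + 106² = 1107927 + 11236 = 1119163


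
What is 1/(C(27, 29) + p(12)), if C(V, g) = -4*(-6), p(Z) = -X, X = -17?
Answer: 1/41 ≈ 0.024390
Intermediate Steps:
p(Z) = 17 (p(Z) = -1*(-17) = 17)
C(V, g) = 24
1/(C(27, 29) + p(12)) = 1/(24 + 17) = 1/41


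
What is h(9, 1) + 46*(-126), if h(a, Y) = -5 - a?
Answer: -5810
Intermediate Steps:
h(9, 1) + 46*(-126) = (-5 - 1*9) + 46*(-126) = (-5 - 9) - 5796 = -14 - 5796 = -5810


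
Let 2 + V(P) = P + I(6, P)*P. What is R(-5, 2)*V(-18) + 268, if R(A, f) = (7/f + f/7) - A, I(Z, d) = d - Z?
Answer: 27214/7 ≈ 3887.7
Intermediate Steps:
R(A, f) = -A + 7/f + f/7 (R(A, f) = (7/f + f*(⅐)) - A = (7/f + f/7) - A = -A + 7/f + f/7)
V(P) = -2 + P + P*(-6 + P) (V(P) = -2 + (P + (P - 1*6)*P) = -2 + (P + (P - 6)*P) = -2 + (P + (-6 + P)*P) = -2 + (P + P*(-6 + P)) = -2 + P + P*(-6 + P))
R(-5, 2)*V(-18) + 268 = (-1*(-5) + 7/2 + (⅐)*2)*(-2 - 18 - 18*(-6 - 18)) + 268 = (5 + 7*(½) + 2/7)*(-2 - 18 - 18*(-24)) + 268 = (5 + 7/2 + 2/7)*(-2 - 18 + 432) + 268 = (123/14)*412 + 268 = 25338/7 + 268 = 27214/7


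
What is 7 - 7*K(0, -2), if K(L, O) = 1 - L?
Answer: 0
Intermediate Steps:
7 - 7*K(0, -2) = 7 - 7*(1 - 1*0) = 7 - 7*(1 + 0) = 7 - 7*1 = 7 - 7 = 0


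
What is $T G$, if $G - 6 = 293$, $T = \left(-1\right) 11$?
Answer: $-3289$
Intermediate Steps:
$T = -11$
$G = 299$ ($G = 6 + 293 = 299$)
$T G = \left(-11\right) 299 = -3289$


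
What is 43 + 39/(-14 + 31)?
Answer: 770/17 ≈ 45.294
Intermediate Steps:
43 + 39/(-14 + 31) = 43 + 39/17 = 770/17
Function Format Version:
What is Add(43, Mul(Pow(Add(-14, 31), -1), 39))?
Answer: Rational(770, 17) ≈ 45.294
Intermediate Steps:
Add(43, Mul(Pow(Add(-14, 31), -1), 39)) = Add(43, Mul(Pow(17, -1), 39)) = Add(43, Mul(Rational(1, 17), 39)) = Add(43, Rational(39, 17)) = Rational(770, 17)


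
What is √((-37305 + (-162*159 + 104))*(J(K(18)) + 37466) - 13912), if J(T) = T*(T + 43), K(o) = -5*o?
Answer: 2*I*√656288094 ≈ 51236.0*I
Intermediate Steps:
J(T) = T*(43 + T)
√((-37305 + (-162*159 + 104))*(J(K(18)) + 37466) - 13912) = √((-37305 + (-162*159 + 104))*((-5*18)*(43 - 5*18) + 37466) - 13912) = √((-37305 + (-25758 + 104))*(-90*(43 - 90) + 37466) - 13912) = √((-37305 - 25654)*(-90*(-47) + 37466) - 13912) = √(-62959*(4230 + 37466) - 13912) = √(-62959*41696 - 13912) = √(-2625138464 - 13912) = √(-2625152376) = 2*I*√656288094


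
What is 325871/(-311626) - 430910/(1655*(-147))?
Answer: 1571520955/2166112326 ≈ 0.72550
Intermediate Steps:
325871/(-311626) - 430910/(1655*(-147)) = 325871*(-1/311626) - 430910/(-243285) = -46553/44518 - 430910*(-1/243285) = -46553/44518 + 86182/48657 = 1571520955/2166112326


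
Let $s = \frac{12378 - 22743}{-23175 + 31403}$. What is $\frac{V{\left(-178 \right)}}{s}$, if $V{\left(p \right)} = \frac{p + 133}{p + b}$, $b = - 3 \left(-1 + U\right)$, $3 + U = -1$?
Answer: $- \frac{24684}{112633} \approx -0.21915$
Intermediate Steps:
$U = -4$ ($U = -3 - 1 = -4$)
$b = 15$ ($b = - 3 \left(-1 - 4\right) = \left(-3\right) \left(-5\right) = 15$)
$s = - \frac{10365}{8228} \approx -1.2597$
$V{\left(p \right)} = \frac{133 + p}{15 + p}$ ($V{\left(p \right)} = \frac{p + 133}{p + 15} = \frac{133 + p}{15 + p}$)
$\frac{V{\left(-178 \right)}}{s} = \frac{\frac{1}{15 - 178} \left(133 - 178\right)}{- \frac{10365}{8228}} = \frac{1}{-163} \left(-45\right) \left(- \frac{8228}{10365}\right) = \left(- \frac{1}{163}\right) \left(-45\right) \left(- \frac{8228}{10365}\right) = \frac{45}{163} \left(- \frac{8228}{10365}\right) = - \frac{24684}{112633}$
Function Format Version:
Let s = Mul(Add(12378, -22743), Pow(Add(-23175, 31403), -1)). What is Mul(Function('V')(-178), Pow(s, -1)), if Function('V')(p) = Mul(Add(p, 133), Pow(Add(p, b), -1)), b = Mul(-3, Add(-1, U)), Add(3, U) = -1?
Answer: Rational(-24684, 112633) ≈ -0.21915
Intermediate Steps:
U = -4 (U = Add(-3, -1) = -4)
b = 15 (b = Mul(-3, Add(-1, -4)) = Mul(-3, -5) = 15)
s = Rational(-10365, 8228) (s = Mul(-10365, Pow(8228, -1)) = Mul(-10365, Rational(1, 8228)) = Rational(-10365, 8228) ≈ -1.2597)
Function('V')(p) = Mul(Pow(Add(15, p), -1), Add(133, p)) (Function('V')(p) = Mul(Add(p, 133), Pow(Add(p, 15), -1)) = Mul(Add(133, p), Pow(Add(15, p), -1)) = Mul(Pow(Add(15, p), -1), Add(133, p)))
Mul(Function('V')(-178), Pow(s, -1)) = Mul(Mul(Pow(Add(15, -178), -1), Add(133, -178)), Pow(Rational(-10365, 8228), -1)) = Mul(Mul(Pow(-163, -1), -45), Rational(-8228, 10365)) = Mul(Mul(Rational(-1, 163), -45), Rational(-8228, 10365)) = Mul(Rational(45, 163), Rational(-8228, 10365)) = Rational(-24684, 112633)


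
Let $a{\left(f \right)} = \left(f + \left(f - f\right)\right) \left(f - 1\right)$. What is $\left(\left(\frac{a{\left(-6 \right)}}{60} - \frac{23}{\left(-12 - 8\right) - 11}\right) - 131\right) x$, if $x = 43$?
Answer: $- \frac{1727009}{310} \approx -5571.0$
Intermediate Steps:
$a{\left(f \right)} = f \left(-1 + f\right)$ ($a{\left(f \right)} = \left(f + 0\right) \left(-1 + f\right) = f \left(-1 + f\right)$)
$\left(\left(\frac{a{\left(-6 \right)}}{60} - \frac{23}{\left(-12 - 8\right) - 11}\right) - 131\right) x = \left(\left(\frac{\left(-6\right) \left(-1 - 6\right)}{60} - \frac{23}{\left(-12 - 8\right) - 11}\right) - 131\right) 43 = \left(\left(\left(-6\right) \left(-7\right) \frac{1}{60} - \frac{23}{-20 - 11}\right) - 131\right) 43 = \left(\left(42 \cdot \frac{1}{60} - \frac{23}{-31}\right) - 131\right) 43 = \left(\left(\frac{7}{10} - - \frac{23}{31}\right) - 131\right) 43 = \left(\left(\frac{7}{10} + \frac{23}{31}\right) - 131\right) 43 = \left(\frac{447}{310} - 131\right) 43 = \left(- \frac{40163}{310}\right) 43 = - \frac{1727009}{310}$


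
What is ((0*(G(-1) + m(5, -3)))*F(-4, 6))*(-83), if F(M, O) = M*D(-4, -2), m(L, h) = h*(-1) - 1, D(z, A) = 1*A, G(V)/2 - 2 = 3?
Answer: 0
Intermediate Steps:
G(V) = 10 (G(V) = 4 + 2*3 = 4 + 6 = 10)
D(z, A) = A
m(L, h) = -1 - h (m(L, h) = -h - 1 = -1 - h)
F(M, O) = -2*M (F(M, O) = M*(-2) = -2*M)
((0*(G(-1) + m(5, -3)))*F(-4, 6))*(-83) = ((0*(10 + (-1 - 1*(-3))))*(-2*(-4)))*(-83) = ((0*(10 + (-1 + 3)))*8)*(-83) = ((0*(10 + 2))*8)*(-83) = ((0*12)*8)*(-83) = (0*8)*(-83) = 0*(-83) = 0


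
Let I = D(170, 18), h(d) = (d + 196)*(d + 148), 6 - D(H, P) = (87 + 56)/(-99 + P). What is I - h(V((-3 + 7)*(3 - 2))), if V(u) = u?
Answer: -2461771/81 ≈ -30392.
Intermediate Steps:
D(H, P) = 6 - 143/(-99 + P) (D(H, P) = 6 - (87 + 56)/(-99 + P) = 6 - 143/(-99 + P))
h(d) = (148 + d)*(196 + d) (h(d) = (196 + d)*(148 + d) = (148 + d)*(196 + d))
I = 629/81 (I = (-737 + 6*18)/(-99 + 18) = (-737 + 108)/(-81) = -1/81*(-629) = 629/81 ≈ 7.7654)
I - h(V((-3 + 7)*(3 - 2))) = 629/81 - (29008 + ((-3 + 7)*(3 - 2))**2 + 344*((-3 + 7)*(3 - 2))) = 629/81 - (29008 + (4*1)**2 + 344*(4*1)) = 629/81 - (29008 + 4**2 + 344*4) = 629/81 - (29008 + 16 + 1376) = 629/81 - 1*30400 = 629/81 - 30400 = -2461771/81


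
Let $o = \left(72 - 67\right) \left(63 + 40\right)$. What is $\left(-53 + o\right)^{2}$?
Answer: $213444$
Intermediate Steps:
$o = 515$ ($o = 5 \cdot 103 = 515$)
$\left(-53 + o\right)^{2} = \left(-53 + 515\right)^{2} = 462^{2} = 213444$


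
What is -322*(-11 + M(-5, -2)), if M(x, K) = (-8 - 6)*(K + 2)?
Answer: 3542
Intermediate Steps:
M(x, K) = -28 - 14*K (M(x, K) = -14*(2 + K) = -28 - 14*K)
-322*(-11 + M(-5, -2)) = -322*(-11 + (-28 - 14*(-2))) = -322*(-11 + (-28 + 28)) = -322*(-11 + 0) = -322*(-11) = 3542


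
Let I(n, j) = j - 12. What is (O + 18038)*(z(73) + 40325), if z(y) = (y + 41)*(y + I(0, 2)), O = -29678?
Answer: -552981480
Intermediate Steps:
I(n, j) = -12 + j
z(y) = (-10 + y)*(41 + y) (z(y) = (y + 41)*(y + (-12 + 2)) = (41 + y)*(y - 10) = (41 + y)*(-10 + y) = (-10 + y)*(41 + y))
(O + 18038)*(z(73) + 40325) = (-29678 + 18038)*((-410 + 73² + 31*73) + 40325) = -11640*((-410 + 5329 + 2263) + 40325) = -11640*(7182 + 40325) = -11640*47507 = -552981480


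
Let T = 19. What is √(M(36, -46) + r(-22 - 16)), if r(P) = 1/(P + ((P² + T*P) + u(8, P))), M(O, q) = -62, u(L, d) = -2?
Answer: I*√28837006/682 ≈ 7.8739*I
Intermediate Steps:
r(P) = 1/(-2 + P² + 20*P) (r(P) = 1/(P + ((P² + 19*P) - 2)) = 1/(P + (-2 + P² + 19*P)) = 1/(-2 + P² + 20*P))
√(M(36, -46) + r(-22 - 16)) = √(-62 + 1/(-2 + (-22 - 16)² + 20*(-22 - 16))) = √(-62 + 1/(-2 + (-38)² + 20*(-38))) = √(-62 + 1/(-2 + 1444 - 760)) = √(-62 + 1/682) = √(-42283/682) = I*√28837006/682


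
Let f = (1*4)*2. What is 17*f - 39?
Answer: 97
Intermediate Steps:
f = 8 (f = 4*2 = 8)
17*f - 39 = 17*8 - 39 = 136 - 39 = 97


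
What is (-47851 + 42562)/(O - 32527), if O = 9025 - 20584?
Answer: 5289/44086 ≈ 0.11997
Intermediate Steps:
O = -11559
(-47851 + 42562)/(O - 32527) = (-47851 + 42562)/(-11559 - 32527) = -5289/(-44086) = -5289*(-1/44086) = 5289/44086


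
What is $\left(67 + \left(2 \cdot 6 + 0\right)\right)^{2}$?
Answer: $6241$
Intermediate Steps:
$\left(67 + \left(2 \cdot 6 + 0\right)\right)^{2} = \left(67 + \left(12 + 0\right)\right)^{2} = \left(67 + 12\right)^{2} = 79^{2} = 6241$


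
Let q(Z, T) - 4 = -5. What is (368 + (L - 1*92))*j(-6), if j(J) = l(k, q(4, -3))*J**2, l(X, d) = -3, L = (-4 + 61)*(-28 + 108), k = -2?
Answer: -522288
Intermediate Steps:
L = 4560 (L = 57*80 = 4560)
q(Z, T) = -1 (q(Z, T) = 4 - 5 = -1)
j(J) = -3*J**2
(368 + (L - 1*92))*j(-6) = (368 + (4560 - 1*92))*(-3*(-6)**2) = (368 + (4560 - 92))*(-3*36) = (368 + 4468)*(-108) = 4836*(-108) = -522288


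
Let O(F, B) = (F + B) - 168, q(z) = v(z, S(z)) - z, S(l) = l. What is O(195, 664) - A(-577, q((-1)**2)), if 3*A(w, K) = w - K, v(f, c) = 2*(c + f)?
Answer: 2653/3 ≈ 884.33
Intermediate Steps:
v(f, c) = 2*c + 2*f
q(z) = 3*z (q(z) = (2*z + 2*z) - z = 4*z - z = 3*z)
O(F, B) = -168 + B + F (O(F, B) = (B + F) - 168 = -168 + B + F)
A(w, K) = -K/3 + w/3 (A(w, K) = (w - K)/3 = -K/3 + w/3)
O(195, 664) - A(-577, q((-1)**2)) = (-168 + 664 + 195) - (-(-1)**2 + (1/3)*(-577)) = 691 - (-1 - 577/3) = 691 - 1*(-580/3) = 691 + 580/3 = 2653/3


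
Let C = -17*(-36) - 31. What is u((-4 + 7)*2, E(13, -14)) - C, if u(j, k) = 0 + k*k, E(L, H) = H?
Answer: -385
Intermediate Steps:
u(j, k) = k**2 (u(j, k) = 0 + k**2 = k**2)
C = 581 (C = 612 - 31 = 581)
u((-4 + 7)*2, E(13, -14)) - C = (-14)**2 - 1*581 = 196 - 581 = -385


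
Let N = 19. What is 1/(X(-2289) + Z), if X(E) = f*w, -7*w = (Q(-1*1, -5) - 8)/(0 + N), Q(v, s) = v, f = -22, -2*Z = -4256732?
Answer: 133/283072480 ≈ 4.6984e-7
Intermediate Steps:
Z = 2128366 (Z = -½*(-4256732) = 2128366)
w = 9/133 (w = -(-1*1 - 8)/(7*(0 + 19)) = -(-1 - 8)/(7*19) = -(-9)/(7*19) = -⅐*(-9/19) = 9/133 ≈ 0.067669)
X(E) = -198/133 (X(E) = -22*9/133 = -198/133)
1/(X(-2289) + Z) = 1/(-198/133 + 2128366) = 1/(283072480/133) = 133/283072480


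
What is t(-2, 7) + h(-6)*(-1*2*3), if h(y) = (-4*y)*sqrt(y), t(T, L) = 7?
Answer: 7 - 144*I*sqrt(6) ≈ 7.0 - 352.73*I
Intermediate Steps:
h(y) = -4*y**(3/2)
t(-2, 7) + h(-6)*(-1*2*3) = 7 + (-(-24)*I*sqrt(6))*(-1*2*3) = 7 + (-(-24)*I*sqrt(6))*(-2*3) = 7 + (24*I*sqrt(6))*(-6) = 7 - 144*I*sqrt(6)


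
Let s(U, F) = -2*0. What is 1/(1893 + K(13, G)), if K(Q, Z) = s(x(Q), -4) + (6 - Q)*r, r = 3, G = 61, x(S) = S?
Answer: 1/1872 ≈ 0.00053419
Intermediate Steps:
s(U, F) = 0
K(Q, Z) = 18 - 3*Q (K(Q, Z) = 0 + (6 - Q)*3 = 0 + (18 - 3*Q) = 18 - 3*Q)
1/(1893 + K(13, G)) = 1/(1893 + (18 - 3*13)) = 1/(1893 + (18 - 39)) = 1/(1893 - 21) = 1/1872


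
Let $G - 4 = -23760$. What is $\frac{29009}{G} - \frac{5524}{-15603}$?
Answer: $- \frac{321399283}{370664868} \approx -0.86709$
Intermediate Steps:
$G = -23756$ ($G = 4 - 23760 = -23756$)
$\frac{29009}{G} - \frac{5524}{-15603} = \frac{29009}{-23756} - \frac{5524}{-15603} = 29009 \left(- \frac{1}{23756}\right) - - \frac{5524}{15603} = - \frac{29009}{23756} + \frac{5524}{15603} = - \frac{321399283}{370664868}$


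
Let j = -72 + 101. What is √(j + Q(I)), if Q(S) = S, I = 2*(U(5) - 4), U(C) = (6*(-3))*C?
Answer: I*√159 ≈ 12.61*I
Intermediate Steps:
U(C) = -18*C
I = -188 (I = 2*(-18*5 - 4) = 2*(-90 - 4) = 2*(-94) = -188)
j = 29
√(j + Q(I)) = √(29 - 188) = √(-159) = I*√159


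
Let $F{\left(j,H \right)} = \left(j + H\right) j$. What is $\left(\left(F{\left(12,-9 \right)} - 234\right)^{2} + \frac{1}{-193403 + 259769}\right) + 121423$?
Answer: $\frac{10660171483}{66366} \approx 1.6063 \cdot 10^{5}$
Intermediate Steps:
$F{\left(j,H \right)} = j \left(H + j\right)$ ($F{\left(j,H \right)} = \left(H + j\right) j = j \left(H + j\right)$)
$\left(\left(F{\left(12,-9 \right)} - 234\right)^{2} + \frac{1}{-193403 + 259769}\right) + 121423 = \left(\left(12 \left(-9 + 12\right) - 234\right)^{2} + \frac{1}{-193403 + 259769}\right) + 121423 = \left(\left(12 \cdot 3 - 234\right)^{2} + \frac{1}{66366}\right) + 121423 = \left(\left(36 - 234\right)^{2} + \frac{1}{66366}\right) + 121423 = \left(\left(-198\right)^{2} + \frac{1}{66366}\right) + 121423 = \left(39204 + \frac{1}{66366}\right) + 121423 = \frac{2601812665}{66366} + 121423 = \frac{10660171483}{66366}$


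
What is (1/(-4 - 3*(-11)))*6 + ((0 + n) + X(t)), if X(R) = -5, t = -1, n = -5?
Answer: -764/77 ≈ -9.9221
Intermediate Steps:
(1/(-4 - 3*(-11)))*6 + ((0 + n) + X(t)) = (1/(-4 - 3*(-11)))*6 + ((0 - 5) - 5) = (-1/11/(-7))*6 + (-5 - 5) = -⅐*(-1/11)*6 - 10 = (1/77)*6 - 10 = 6/77 - 10 = -764/77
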